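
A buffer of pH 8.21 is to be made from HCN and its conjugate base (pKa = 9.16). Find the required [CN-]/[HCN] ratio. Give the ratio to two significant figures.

pH = pKa + log(r) ⇒ log(r) = 8.21 − 9.16 = -0.95
r = [CN-]/[HCN] = 10^(-0.95) = 0.112

ratio = 0.11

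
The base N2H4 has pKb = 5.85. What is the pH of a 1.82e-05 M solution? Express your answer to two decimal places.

N2H4 + H2O ⇌ N2H5+ + OH-
Kb = 10^(−5.85) = 1.41 × 10^-6
From the ICE table, Kb = x²/(1.82e-05 − x) = 1.41 × 10^-6.
Here C₀/Kb ≈ 12.9, so the small-x approximation fails. Use the quadratic:
x = [−1.41e-06 + √(1.41e-06² + 1.03e-10)]/2 = 4.41 × 10^-6 M
pOH = 5.36, so pH = 14.00 − pOH = 8.64

pH = 8.64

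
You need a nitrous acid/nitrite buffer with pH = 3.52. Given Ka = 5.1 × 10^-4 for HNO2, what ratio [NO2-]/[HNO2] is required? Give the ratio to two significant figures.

pKa = -log(5.1 × 10^-4) = 3.292
pH = pKa + log(r) ⇒ log(r) = 3.52 − 3.292 = +0.228
r = [NO2-]/[HNO2] = 10^(+0.228) = 1.69

ratio = 1.7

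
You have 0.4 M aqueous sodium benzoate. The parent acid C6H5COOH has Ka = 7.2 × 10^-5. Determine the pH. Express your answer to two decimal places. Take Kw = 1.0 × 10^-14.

pH = 8.87

C6H5COO- is the conjugate base of the weak acid C6H5COOH.
Kb = Kw/Ka = 1.0×10^-14 / 7.2 × 10^-5 = 1.39 × 10^-10
From the ICE table, Kb = [OH-]²/(0.4 − [OH-]) = 1.39 × 10^-10.
Neglecting [OH-] in the denominator: [OH-] = √(1.39 × 10^-10 × 0.4) = 7.46 × 10^-6 M
([OH-]/C₀ = 0.0019% < 5%, so the approximation holds.)
pOH = −log(7.46 × 10^-6) = 5.13; pH = 14.00 − 5.13 = 8.87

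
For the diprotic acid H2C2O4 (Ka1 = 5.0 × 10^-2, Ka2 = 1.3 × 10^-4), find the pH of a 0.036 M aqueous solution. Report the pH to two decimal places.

pH = 1.62

Ka1 ≫ Ka2, so treat the first dissociation as the only significant source of H+.
Ka1 = x²/(0.036 − x) = 5.0 × 10^-2
Solving the quadratic: x = (−Ka1 + √(Ka1² + 4·Ka1·C₀))/2 = 2.42 × 10^-2 M
pH = −log(2.42 × 10^-2) = 1.62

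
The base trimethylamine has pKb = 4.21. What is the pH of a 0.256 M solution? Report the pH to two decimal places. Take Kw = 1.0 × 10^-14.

pH = 11.60

(CH3)3N + H2O ⇌ (CH3)3NH+ + OH-
Kb = 10^(−4.21) = 6.17 × 10^-5
Let x = [OH-] at equilibrium. Kb = x²/(0.256 − x).
Assume x ≪ 0.256: x ≈ √(6.17 × 10^-5 × 0.256) = 3.97 × 10^-3 M
pOH = −log(3.97 × 10^-3) = 2.40; pH = 14.00 − 2.40 = 11.60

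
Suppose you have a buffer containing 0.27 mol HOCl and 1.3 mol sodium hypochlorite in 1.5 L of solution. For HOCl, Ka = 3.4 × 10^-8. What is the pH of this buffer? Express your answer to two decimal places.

pH = 8.15

pKa = −log(3.4 × 10^-8) = 7.469
pH = pKa + log([A⁻]/[HA]) = 7.469 + log(1.3/0.27)
pH = 7.469 + (+0.683) = 8.15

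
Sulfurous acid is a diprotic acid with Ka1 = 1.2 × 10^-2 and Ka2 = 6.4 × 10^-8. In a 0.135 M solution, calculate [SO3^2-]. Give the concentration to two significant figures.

6.4 × 10^-8 M

First ionization gives [H+] ≈ [HSO3-] = 3.47 × 10^-2 M.
Second step: Ka2 = [H+][SO3^2-]/[HSO3-] ≈ [SO3^2-] (since [H+] ≈ [HSO3-]).
So [SO3^2-] ≈ Ka2.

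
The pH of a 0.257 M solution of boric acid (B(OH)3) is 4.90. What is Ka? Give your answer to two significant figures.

Ka = 6.2 × 10^-10

[H+] = 10^(-4.90) = 1.26 × 10^-5 M
At equilibrium [HA] = 0.257 − 1.26 × 10^-5 = 2.57 × 10^-1 M
Ka = [H+][A-]/[HA] = (1.26 × 10^-5)² / 2.57 × 10^-1 = 6.2 × 10^-10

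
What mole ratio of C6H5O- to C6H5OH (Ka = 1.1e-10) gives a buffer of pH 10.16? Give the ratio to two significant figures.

ratio = 1.6

pKa = -log(1.1 × 10^-10) = 9.959
pH = pKa + log(r) ⇒ log(r) = 10.16 − 9.959 = +0.201
r = [C6H5O-]/[C6H5OH] = 10^(+0.201) = 1.59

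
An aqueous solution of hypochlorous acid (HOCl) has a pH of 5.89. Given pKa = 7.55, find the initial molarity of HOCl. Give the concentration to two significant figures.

C₀ = 6.0 × 10^-5 M

[H+] = 10^(-5.89) = 1.29 × 10^-6 M = x
Ka = 10^(−7.55) = 2.82 × 10^-8
Ka = x²/(C₀ − x) ⇒ C₀ = x + x²/Ka
C₀ = 1.29 × 10^-6 + (1.29 × 10^-6)²/(2.82 × 10^-8) = 6.03 × 10^-5 M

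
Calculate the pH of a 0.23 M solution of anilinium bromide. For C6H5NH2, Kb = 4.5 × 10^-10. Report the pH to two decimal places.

C6H5NH3+ is the conjugate acid of the weak base C6H5NH2.
Ka = Kw/Kb = 1.0×10^-14 / 4.5 × 10^-10 = 2.22 × 10^-5
Ka = [H+]²/(0.23 − [H+]) = 2.22 × 10^-5
Since Ka ≪ C₀, [H+] ≈ √(Ka·C₀) = 2.26 × 10^-3 M.
Check: 0.98% ionized — well under 5%, approximation valid.
pH = −log[H+] = −log(2.26 × 10^-3) = 2.65

pH = 2.65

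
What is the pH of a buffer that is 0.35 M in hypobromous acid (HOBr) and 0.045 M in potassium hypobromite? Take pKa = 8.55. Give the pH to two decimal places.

Using pH = pKa + log([base]/[acid]) with [base]/[acid] = 0.045/0.35:
pH = 8.55 + (-0.891) = 7.66

pH = 7.66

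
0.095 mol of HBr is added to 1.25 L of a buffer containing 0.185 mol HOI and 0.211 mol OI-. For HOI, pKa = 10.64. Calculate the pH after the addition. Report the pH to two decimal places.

After neutralization: n(HOI) = 0.28 mol, n(OI-) = 0.116 mol.
pH = pKa + log(n_OI-/n_HOI) = 10.64 + log(0.116/0.28) = 10.64 + (-0.383)

pH = 10.26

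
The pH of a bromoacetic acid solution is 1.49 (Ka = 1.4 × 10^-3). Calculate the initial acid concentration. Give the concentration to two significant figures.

[H+] = 10^(-1.49) = 3.24 × 10^-2 M = x
Ka = x²/(C₀ − x) ⇒ C₀ = x + x²/Ka
C₀ = 3.24 × 10^-2 + (3.24 × 10^-2)²/(1.4 × 10^-3) = 7.82 × 10^-1 M

C₀ = 7.8 × 10^-1 M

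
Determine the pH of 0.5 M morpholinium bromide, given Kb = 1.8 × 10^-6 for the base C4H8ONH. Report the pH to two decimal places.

pH = 4.28

C4H8ONH2+ is the conjugate acid of the weak base C4H8ONH.
Ka = Kw/Kb = 1.0×10^-14 / 1.8 × 10^-6 = 5.56 × 10^-9
From the ICE table, Ka = [H+]²/(0.5 − [H+]) = 5.56 × 10^-9.
Since Ka ≪ C₀, [H+] ≈ √(Ka·C₀) = 5.27 × 10^-5 M.
pH = −log[H+] = −log(5.27 × 10^-5) = 4.28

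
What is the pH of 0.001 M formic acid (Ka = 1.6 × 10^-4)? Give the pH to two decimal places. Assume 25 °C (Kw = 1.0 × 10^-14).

HCOOH ⇌ HCOO- + H+
Ka = [H+]²/(0.001 − [H+]) = 1.6 × 10^-4
Here C₀/Ka ≈ 6.25, so the small-[H+] approximation fails. Use the quadratic:
[H+] = (−Ka + √(Ka² + 4·Ka·C₀))/2 = 3.28 × 10^-4 M
pH = −log[H+] = −log(3.28 × 10^-4) = 3.48

pH = 3.48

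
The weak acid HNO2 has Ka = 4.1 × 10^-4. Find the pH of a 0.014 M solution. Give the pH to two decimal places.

pH = 2.66

HNO2 ⇌ NO2- + H+
Let x = [H+] at equilibrium. Ka = x²/(0.014 − x).
The 5% rule fails; solving x² + Ka·x − Ka·C₀ = 0 exactly:
x = [−0.00041 + √(0.00041² + 2.3e-05)]/2 = 2.20 × 10^-3 M
pH = −log(2.20 × 10^-3) = 2.66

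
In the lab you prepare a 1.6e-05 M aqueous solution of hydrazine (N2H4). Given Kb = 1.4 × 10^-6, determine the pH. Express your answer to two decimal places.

N2H4 + H2O ⇌ N2H5+ + OH-
From the ICE table, Kb = x²/(1.6e-05 − x) = 1.4 × 10^-6.
The 5% rule fails; solving x² + Kb·x − Kb·C₀ = 0 exactly:
x = (−Kb + √(Kb² + 4·Kb·C₀))/2 = 4.08 × 10^-6 M
pOH = −log(4.08 × 10^-6) = 5.39; pH = 14.00 − 5.39 = 8.61

pH = 8.61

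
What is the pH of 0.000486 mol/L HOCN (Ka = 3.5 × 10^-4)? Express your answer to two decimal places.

HOCN ⇌ OCN- + H+
Let x = [H+] at equilibrium. Ka = x²/(0.000486 − x).
x is not negligible relative to C₀; solve x² + 0.00035·x − 1.7e-07 = 0.
x = [−0.00035 + √(0.00035² + 6.8e-07)]/2 = 2.73 × 10^-4 M
pH = −log(2.73 × 10^-4) = 3.56

pH = 3.56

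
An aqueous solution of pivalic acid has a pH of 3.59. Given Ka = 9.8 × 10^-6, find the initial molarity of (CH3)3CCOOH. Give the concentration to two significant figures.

[H+] = 10^(-3.59) = 2.57 × 10^-4 M = x
Ka = x²/(C₀ − x) ⇒ C₀ = x + x²/Ka
C₀ = 2.57 × 10^-4 + (2.57 × 10^-4)²/(9.8 × 10^-6) = 7.00 × 10^-3 M

C₀ = 7.0 × 10^-3 M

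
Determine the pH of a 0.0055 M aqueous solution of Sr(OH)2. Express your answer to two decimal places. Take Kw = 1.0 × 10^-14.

Sr(OH)2 is a strong base (each formula unit releases 2 OH-); [OH-] = 0.011 M.
pOH = -log(0.011) = 1.96
pH = 14.00 - 1.96 = 12.04

pH = 12.04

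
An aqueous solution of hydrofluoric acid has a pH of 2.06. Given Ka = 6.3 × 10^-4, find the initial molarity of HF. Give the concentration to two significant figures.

[H+] = 10^(-2.06) = 8.71 × 10^-3 M = x
Ka = x²/(C₀ − x) ⇒ C₀ = x + x²/Ka
C₀ = 8.71 × 10^-3 + (8.71 × 10^-3)²/(6.3 × 10^-4) = 1.29 × 10^-1 M

C₀ = 1.3 × 10^-1 M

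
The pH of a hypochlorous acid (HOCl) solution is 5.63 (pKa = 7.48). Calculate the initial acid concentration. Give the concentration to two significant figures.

[H+] = 10^(-5.63) = 2.34 × 10^-6 M = x
Ka = 10^(−7.48) = 3.31 × 10^-8
Ka = x²/(C₀ − x) ⇒ C₀ = x + x²/Ka
C₀ = 2.34 × 10^-6 + (2.34 × 10^-6)²/(3.31 × 10^-8) = 1.68 × 10^-4 M

C₀ = 1.7 × 10^-4 M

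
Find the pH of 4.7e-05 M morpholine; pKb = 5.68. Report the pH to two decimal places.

pH = 8.95

C4H8ONH + H2O ⇌ C4H8ONH2+ + OH-
Kb = 10^(−5.68) = 2.09 × 10^-6
From the ICE table, Kb = x²/(4.7e-05 − x) = 2.09 × 10^-6.
The 5% rule fails; solving x² + Kb·x − Kb·C₀ = 0 exactly:
x = [−2.09e-06 + √(2.09e-06² + 3.93e-10)]/2 = 8.92 × 10^-6 M
pOH = 5.05, so pH = 14.00 − pOH = 8.95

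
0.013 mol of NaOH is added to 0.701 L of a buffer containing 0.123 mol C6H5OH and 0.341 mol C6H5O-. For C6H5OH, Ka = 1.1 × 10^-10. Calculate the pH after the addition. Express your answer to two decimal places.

After neutralization: n(C6H5OH) = 0.11 mol, n(C6H5O-) = 0.354 mol.
pKa = −log(1.1 × 10^-10) = 9.959
Henderson–Hasselbalch with mole ratio 0.354/0.11: pH = 9.959 + (+0.508)

pH = 10.47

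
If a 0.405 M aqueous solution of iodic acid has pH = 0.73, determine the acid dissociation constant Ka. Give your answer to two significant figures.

[H+] = 10^(-0.73) = 1.86 × 10^-1 M
At equilibrium [HA] = 0.405 − 1.86 × 10^-1 = 2.19 × 10^-1 M
Ka = [H+][A-]/[HA] = (1.86 × 10^-1)² / 2.19 × 10^-1 = 1.6 × 10^-1

Ka = 1.6 × 10^-1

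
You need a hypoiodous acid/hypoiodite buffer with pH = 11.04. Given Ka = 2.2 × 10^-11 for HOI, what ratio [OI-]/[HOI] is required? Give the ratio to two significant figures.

ratio = 2.4

pKa = -log(2.2 × 10^-11) = 10.658
pH = pKa + log(r) ⇒ log(r) = 11.04 − 10.658 = +0.382
r = [OI-]/[HOI] = 10^(+0.382) = 2.41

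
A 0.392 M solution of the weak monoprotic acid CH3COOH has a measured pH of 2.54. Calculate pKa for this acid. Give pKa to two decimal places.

[H+] = 10^(-2.54) = 2.88 × 10^-3 M
At equilibrium [HA] = 0.392 − 2.88 × 10^-3 = 3.89 × 10^-1 M
Ka = [H+][A-]/[HA] = (2.88 × 10^-3)² / 3.89 × 10^-1 = 2.13 × 10^-5
pKa = -log(2.13 × 10^-5) = 4.67

pKa = 4.67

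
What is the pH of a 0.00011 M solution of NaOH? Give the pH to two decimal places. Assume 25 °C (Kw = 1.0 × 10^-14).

NaOH is a strong base; [OH-] = 0.00011 M.
pOH = -log(0.00011) = 3.96
pH = 14.00 - 3.96 = 10.04

pH = 10.04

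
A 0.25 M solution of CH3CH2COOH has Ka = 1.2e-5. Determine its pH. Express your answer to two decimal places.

CH3CH2COOH ⇌ CH3CH2COO- + H+
Ka = x²/(0.25 − x) = 1.2 × 10^-5
Neglecting x in the denominator: x = √(1.2 × 10^-5 × 0.25) = 1.73 × 10^-3 M
(x/C₀ = 0.69% < 5%, so the approximation holds.)
pH = −log[H+] = −log(1.73 × 10^-3) = 2.76

pH = 2.76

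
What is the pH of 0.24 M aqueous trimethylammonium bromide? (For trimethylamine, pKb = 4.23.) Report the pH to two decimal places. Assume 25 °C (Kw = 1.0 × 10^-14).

(CH3)3NH+ is the conjugate acid of the weak base (CH3)3N.
Kb = 10^(−4.23) = 5.89 × 10^-5
Ka = Kw/Kb = 1.0×10^-14 / 5.89 × 10^-5 = 1.70 × 10^-10
From the ICE table, Ka = [H+]²/(0.24 − [H+]) = 1.70 × 10^-10.
Assume [H+] ≪ 0.24: [H+] ≈ √(1.70 × 10^-10 × 0.24) = 6.39 × 10^-6 M
([H+]/C₀ = 0.0027% < 5%, so the approximation holds.)
pH = −log[H+] = −log(6.39 × 10^-6) = 5.19

pH = 5.19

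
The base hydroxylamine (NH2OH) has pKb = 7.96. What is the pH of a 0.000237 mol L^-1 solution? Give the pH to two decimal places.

pH = 8.21

NH2OH + H2O ⇌ NH3OH+ + OH-
Kb = 10^(−7.96) = 1.10 × 10^-8
From the ICE table, Kb = x²/(0.000237 − x) = 1.10 × 10^-8.
Since Kb ≪ C₀, x ≈ √(Kb·C₀) = 1.61 × 10^-6 M.
Check: 0.68% ionized — well under 5%, approximation valid.
pOH = 5.79, so pH = 14.00 − pOH = 8.21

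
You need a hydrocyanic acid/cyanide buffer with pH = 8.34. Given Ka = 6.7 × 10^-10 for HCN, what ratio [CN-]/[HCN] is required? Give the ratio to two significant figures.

ratio = 0.15

pKa = -log(6.7 × 10^-10) = 9.174
pH = pKa + log(r) ⇒ log(r) = 8.34 − 9.174 = -0.834
r = [CN-]/[HCN] = 10^(-0.834) = 0.147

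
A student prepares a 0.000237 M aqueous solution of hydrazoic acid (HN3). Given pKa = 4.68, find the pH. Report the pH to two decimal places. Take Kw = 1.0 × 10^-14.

pH = 4.22

HN3 ⇌ N3- + H+
Ka = 10^(−4.68) = 2.09 × 10^-5
From the ICE table, Ka = [H+]²/(0.000237 − [H+]) = 2.09 × 10^-5.
The 5% rule fails; solving [H+]² + Ka·[H+] − Ka·C₀ = 0 exactly:
[H+] = (−Ka + √(Ka² + 4·Ka·C₀))/2 = 6.07 × 10^-5 M
pH = −log[H+] = −log(6.07 × 10^-5) = 4.22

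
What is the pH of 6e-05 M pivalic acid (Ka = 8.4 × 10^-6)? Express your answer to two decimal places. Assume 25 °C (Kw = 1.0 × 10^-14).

(CH3)3CCOOH ⇌ (CH3)3CCOO- + H+
From the ICE table, Ka = [H+]²/(6e-05 − [H+]) = 8.4 × 10^-6.
Here C₀/Ka ≈ 7.14, so the small-[H+] approximation fails. Use the quadratic:
[H+] = (−Ka + √(Ka² + 4·Ka·C₀))/2 = 1.86 × 10^-5 M
pH = −log(1.86 × 10^-5) = 4.73

pH = 4.73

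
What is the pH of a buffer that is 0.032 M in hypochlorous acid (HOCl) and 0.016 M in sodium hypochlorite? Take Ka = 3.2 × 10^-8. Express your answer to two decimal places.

pH = 7.19

pKa = −log(3.2 × 10^-8) = 7.495
Using pH = pKa + log([base]/[acid]) with [base]/[acid] = 0.016/0.032:
pH = 7.495 + (-0.301) = 7.19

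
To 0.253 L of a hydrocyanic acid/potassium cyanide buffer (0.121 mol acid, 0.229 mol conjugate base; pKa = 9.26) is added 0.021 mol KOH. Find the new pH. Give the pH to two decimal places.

pH = 9.66

After neutralization: n(HCN) = 0.1 mol, n(CN-) = 0.25 mol.
pH = pKa + log([A⁻]/[HA]) = 9.26 + log(0.25/0.1) = 9.26 +0.398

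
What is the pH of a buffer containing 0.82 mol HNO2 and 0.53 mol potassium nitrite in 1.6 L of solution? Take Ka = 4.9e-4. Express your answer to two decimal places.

pKa = −log(4.9 × 10^-4) = 3.310
pH = pKa + log([A⁻]/[HA]) = 3.310 + log(0.53/0.82)
pH = 3.310 + (-0.190) = 3.12

pH = 3.12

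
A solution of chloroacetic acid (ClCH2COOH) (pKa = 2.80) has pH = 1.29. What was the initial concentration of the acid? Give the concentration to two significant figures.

C₀ = 1.7 M

[H+] = 10^(-1.29) = 5.13 × 10^-2 M = x
Ka = 10^(−2.80) = 1.58 × 10^-3
Ka = x²/(C₀ − x) ⇒ C₀ = x + x²/Ka
C₀ = 5.13 × 10^-2 + (5.13 × 10^-2)²/(1.58 × 10^-3) = 1.72 M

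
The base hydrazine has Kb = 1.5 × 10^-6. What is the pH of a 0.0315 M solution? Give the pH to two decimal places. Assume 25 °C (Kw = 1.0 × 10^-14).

pH = 10.34

N2H4 + H2O ⇌ N2H5+ + OH-
From the ICE table, Kb = x²/(0.0315 − x) = 1.5 × 10^-6.
Assume x ≪ 0.0315: x ≈ √(1.5 × 10^-6 × 0.0315) = 2.17 × 10^-4 M
Check: 0.69% ionized — well under 5%, approximation valid.
pOH = −log(2.17 × 10^-4) = 3.66; pH = 14.00 − 3.66 = 10.34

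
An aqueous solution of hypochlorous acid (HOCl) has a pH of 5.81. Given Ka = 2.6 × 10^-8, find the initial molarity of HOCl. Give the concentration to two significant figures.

[H+] = 10^(-5.81) = 1.55 × 10^-6 M = x
Ka = x²/(C₀ − x) ⇒ C₀ = x + x²/Ka
C₀ = 1.55 × 10^-6 + (1.55 × 10^-6)²/(2.6 × 10^-8) = 9.40 × 10^-5 M

C₀ = 9.4 × 10^-5 M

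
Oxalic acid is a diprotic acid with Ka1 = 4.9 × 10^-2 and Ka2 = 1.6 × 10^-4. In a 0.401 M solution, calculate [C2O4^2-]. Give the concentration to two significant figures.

First ionization gives [H+] ≈ [HC2O4-] = 1.18 × 10^-1 M.
Second step: Ka2 = [H+][C2O4^2-]/[HC2O4-] ≈ [C2O4^2-] (since [H+] ≈ [HC2O4-]).
So [C2O4^2-] ≈ Ka2.

1.6 × 10^-4 M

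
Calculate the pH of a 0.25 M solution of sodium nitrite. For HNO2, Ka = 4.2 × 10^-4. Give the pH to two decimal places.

pH = 8.39

NO2- is the conjugate base of the weak acid HNO2.
Kb = Kw/Ka = 1.0×10^-14 / 4.2 × 10^-4 = 2.38 × 10^-11
From the ICE table, Kb = [OH-]²/(0.25 − [OH-]) = 2.38 × 10^-11.
Neglecting [OH-] in the denominator: [OH-] = √(2.38 × 10^-11 × 0.25) = 2.44 × 10^-6 M
([OH-]/C₀ = 0.00098% < 5%, so the approximation holds.)
pOH = −log(2.44 × 10^-6) = 5.61; pH = 14.00 − 5.61 = 8.39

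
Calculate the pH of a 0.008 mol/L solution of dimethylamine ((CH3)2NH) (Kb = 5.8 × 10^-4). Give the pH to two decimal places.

pH = 11.27

(CH3)2NH + H2O ⇌ (CH3)2NH2+ + OH-
Kb = [OH-]²/(0.008 − [OH-]) = 5.8 × 10^-4
The 5% rule fails; solving [OH-]² + Kb·[OH-] − Kb·C₀ = 0 exactly:
[OH-] = [−0.00058 + √(0.00058² + 1.86e-05)]/2 = 1.88 × 10^-3 M
pOH = −log(1.88 × 10^-3) = 2.73; pH = 14.00 − 2.73 = 11.27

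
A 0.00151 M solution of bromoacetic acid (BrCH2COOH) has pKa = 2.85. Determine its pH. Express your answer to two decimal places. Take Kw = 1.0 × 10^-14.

pH = 3.04

BrCH2COOH ⇌ BrCH2COO- + H+
Ka = 10^(−2.85) = 1.41 × 10^-3
From the ICE table, Ka = [H+]²/(0.00151 − [H+]) = 1.41 × 10^-3.
Here C₀/Ka ≈ 1.07, so the small-[H+] approximation fails. Use the quadratic:
[H+] = [−0.00141 + √(0.00141² + 8.52e-06)]/2 = 9.16 × 10^-4 M
pH = −log(9.16 × 10^-4) = 3.04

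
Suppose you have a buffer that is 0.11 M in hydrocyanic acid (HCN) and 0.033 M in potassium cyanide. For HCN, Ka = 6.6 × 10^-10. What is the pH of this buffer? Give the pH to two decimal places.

pH = 8.66

pKa = −log(6.6 × 10^-10) = 9.180
Using pH = pKa + log([base]/[acid]) with [base]/[acid] = 0.033/0.11:
pH = 9.180 + (-0.523) = 8.66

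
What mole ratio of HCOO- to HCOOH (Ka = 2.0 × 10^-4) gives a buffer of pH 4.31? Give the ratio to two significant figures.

ratio = 4.1

pKa = -log(2.0 × 10^-4) = 3.699
pH = pKa + log(r) ⇒ log(r) = 4.31 − 3.699 = +0.611
r = [HCOO-]/[HCOOH] = 10^(+0.611) = 4.08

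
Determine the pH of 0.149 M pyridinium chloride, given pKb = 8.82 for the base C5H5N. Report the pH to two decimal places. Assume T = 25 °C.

pH = 3.00

C5H5NH+ is the conjugate acid of the weak base C5H5N.
Kb = 10^(−8.82) = 1.51 × 10^-9
Ka = Kw/Kb = 1.0×10^-14 / 1.51 × 10^-9 = 6.62 × 10^-6
From the ICE table, Ka = [H+]²/(0.149 − [H+]) = 6.62 × 10^-6.
Assume [H+] ≪ 0.149: [H+] ≈ √(6.62 × 10^-6 × 0.149) = 9.93 × 10^-4 M
pH = −log(9.93 × 10^-4) = 3.00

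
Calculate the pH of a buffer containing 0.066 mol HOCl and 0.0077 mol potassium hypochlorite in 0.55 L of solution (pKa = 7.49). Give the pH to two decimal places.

Using pH = pKa + log([base]/[acid]) with [base]/[acid] = 0.0077/0.066:
pH = 7.49 + (-0.933) = 6.56

pH = 6.56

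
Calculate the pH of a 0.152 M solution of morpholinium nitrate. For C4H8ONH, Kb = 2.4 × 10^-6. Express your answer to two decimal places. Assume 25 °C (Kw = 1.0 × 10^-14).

pH = 4.60

C4H8ONH2+ is the conjugate acid of the weak base C4H8ONH.
Ka = Kw/Kb = 1.0×10^-14 / 2.4 × 10^-6 = 4.17 × 10^-9
From the ICE table, Ka = x²/(0.152 − x) = 4.17 × 10^-9.
Since Ka ≪ C₀, x ≈ √(Ka·C₀) = 2.52 × 10^-5 M.
(x/C₀ = 0.017% < 5%, so the approximation holds.)
pH = −log(2.52 × 10^-5) = 4.60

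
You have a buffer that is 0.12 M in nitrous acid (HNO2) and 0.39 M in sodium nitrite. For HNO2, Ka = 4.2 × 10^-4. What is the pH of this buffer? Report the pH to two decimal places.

pKa = −log(4.2 × 10^-4) = 3.377
pH = pKa + log([A⁻]/[HA]) = 3.377 + log(0.39/0.12)
pH = 3.377 + (+0.512) = 3.89

pH = 3.89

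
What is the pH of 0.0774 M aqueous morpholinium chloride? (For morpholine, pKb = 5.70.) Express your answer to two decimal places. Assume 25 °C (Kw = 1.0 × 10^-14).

pH = 4.71

C4H8ONH2+ is the conjugate acid of the weak base C4H8ONH.
Kb = 10^(−5.70) = 2.00 × 10^-6
Ka = Kw/Kb = 1.0×10^-14 / 2.00 × 10^-6 = 5.00 × 10^-9
From the ICE table, Ka = [H+]²/(0.0774 − [H+]) = 5.00 × 10^-9.
Assume [H+] ≪ 0.0774: [H+] ≈ √(5.00 × 10^-9 × 0.0774) = 1.97 × 10^-5 M
Check: 0.025% ionized — well under 5%, approximation valid.
pH = −log(1.97 × 10^-5) = 4.71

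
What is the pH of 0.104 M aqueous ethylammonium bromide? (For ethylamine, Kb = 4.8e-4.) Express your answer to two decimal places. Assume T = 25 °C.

C2H5NH3+ is the conjugate acid of the weak base C2H5NH2.
Ka = Kw/Kb = 1.0×10^-14 / 4.8 × 10^-4 = 2.08 × 10^-11
Ka = [H+]²/(0.104 − [H+]) = 2.08 × 10^-11
Assume [H+] ≪ 0.104: [H+] ≈ √(2.08 × 10^-11 × 0.104) = 1.47 × 10^-6 M
Check: 0.0014% ionized — well under 5%, approximation valid.
pH = −log(1.47 × 10^-6) = 5.83

pH = 5.83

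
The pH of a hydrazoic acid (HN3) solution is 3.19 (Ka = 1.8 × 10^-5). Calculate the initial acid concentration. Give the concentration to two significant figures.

[H+] = 10^(-3.19) = 6.46 × 10^-4 M = x
Ka = x²/(C₀ − x) ⇒ C₀ = x + x²/Ka
C₀ = 6.46 × 10^-4 + (6.46 × 10^-4)²/(1.8 × 10^-5) = 2.38 × 10^-2 M

C₀ = 2.4 × 10^-2 M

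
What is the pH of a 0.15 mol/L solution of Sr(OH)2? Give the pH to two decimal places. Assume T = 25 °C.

pH = 13.48

Sr(OH)2 is a strong base (each formula unit releases 2 OH-); [OH-] = 0.3 M.
pOH = -log(0.3) = 0.52
pH = 14.00 - 0.52 = 13.48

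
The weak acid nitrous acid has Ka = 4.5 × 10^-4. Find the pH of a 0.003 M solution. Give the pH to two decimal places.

pH = 3.02

HNO2 ⇌ NO2- + H+
Ka = [H+]²/(0.003 − [H+]) = 4.5 × 10^-4
Here C₀/Ka ≈ 6.67, so the small-[H+] approximation fails. Use the quadratic:
[H+] = (−Ka + √(Ka² + 4·Ka·C₀))/2 = 9.58 × 10^-4 M
pH = −log[H+] = −log(9.58 × 10^-4) = 3.02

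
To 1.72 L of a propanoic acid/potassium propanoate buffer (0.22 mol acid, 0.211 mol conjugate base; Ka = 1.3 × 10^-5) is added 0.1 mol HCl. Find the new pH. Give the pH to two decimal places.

Added H+ converts CH3CH2COO- to CH3CH2COOH: CH3CH2COOH → 0.32 mol, CH3CH2COO- → 0.111 mol.
pKa = −log(1.3 × 10^-5) = 4.886
pH = pKa + log([A⁻]/[HA]) = 4.886 + log(0.111/0.32) = 4.886 -0.460

pH = 4.43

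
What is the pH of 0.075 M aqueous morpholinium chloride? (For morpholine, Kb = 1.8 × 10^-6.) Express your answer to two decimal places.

C4H8ONH2+ is the conjugate acid of the weak base C4H8ONH.
Ka = Kw/Kb = 1.0×10^-14 / 1.8 × 10^-6 = 5.56 × 10^-9
Let x = [H+] at equilibrium. Ka = x²/(0.075 − x).
Since Ka ≪ C₀, x ≈ √(Ka·C₀) = 2.04 × 10^-5 M.
(x/C₀ = 0.027% < 5%, so the approximation holds.)
pH = −log[H+] = −log(2.04 × 10^-5) = 4.69

pH = 4.69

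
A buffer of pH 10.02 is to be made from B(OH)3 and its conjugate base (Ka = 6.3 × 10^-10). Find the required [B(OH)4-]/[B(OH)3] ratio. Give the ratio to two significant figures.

pKa = -log(6.3 × 10^-10) = 9.201
pH = pKa + log(r) ⇒ log(r) = 10.02 − 9.201 = +0.819
r = [B(OH)4-]/[B(OH)3] = 10^(+0.819) = 6.59

ratio = 6.6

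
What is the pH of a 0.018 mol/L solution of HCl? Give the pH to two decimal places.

pH = 1.74

HCl is a strong acid and dissociates completely, so [H+] = 0.018 M.
pH = -log(0.018) = 1.74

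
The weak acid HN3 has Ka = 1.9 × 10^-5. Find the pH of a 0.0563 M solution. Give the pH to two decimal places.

pH = 2.99

HN3 ⇌ N3- + H+
Ka = x²/(0.0563 − x) = 1.9 × 10^-5
Since Ka ≪ C₀, x ≈ √(Ka·C₀) = 1.03 × 10^-3 M.
(x/C₀ = 1.8% < 5%, so the approximation holds.)
pH = −log(1.03 × 10^-3) = 2.99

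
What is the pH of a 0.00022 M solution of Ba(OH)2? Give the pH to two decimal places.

pH = 10.64

Ba(OH)2 is a strong base (each formula unit releases 2 OH-); [OH-] = 0.00044 M.
pOH = -log(0.00044) = 3.36
pH = 14.00 - 3.36 = 10.64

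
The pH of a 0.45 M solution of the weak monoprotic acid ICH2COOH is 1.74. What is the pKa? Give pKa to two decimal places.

pKa = 3.12

[H+] = 10^(-1.74) = 1.82 × 10^-2 M
At equilibrium [HA] = 0.45 − 1.82 × 10^-2 = 4.32 × 10^-1 M
Ka = [H+][A-]/[HA] = (1.82 × 10^-2)² / 4.32 × 10^-1 = 7.67 × 10^-4
pKa = -log(7.67 × 10^-4) = 3.12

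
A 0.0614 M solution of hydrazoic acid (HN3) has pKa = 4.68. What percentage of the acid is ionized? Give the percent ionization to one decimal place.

1.8%

HN3 ⇌ N3- + H+; let x = [H+] at equilibrium.
Ka = 10^(−4.68) = 2.09 × 10^-5
x ≈ √(Ka·C₀) = √(2.09 × 10^-5 × 0.0614) = 1.13 × 10^-3 M
Fraction ionized = 1.13 × 10^-3 / 0.0614 = 0.0184 → 1.8%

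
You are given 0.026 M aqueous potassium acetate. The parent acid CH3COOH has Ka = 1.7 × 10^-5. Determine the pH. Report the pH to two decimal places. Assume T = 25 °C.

CH3COO- is the conjugate base of the weak acid CH3COOH.
Kb = Kw/Ka = 1.0×10^-14 / 1.7 × 10^-5 = 5.88 × 10^-10
Kb = x²/(0.026 − x) = 5.88 × 10^-10
Neglecting x in the denominator: x = √(5.88 × 10^-10 × 0.026) = 3.91 × 10^-6 M
Check: 0.015% ionized — well under 5%, approximation valid.
pOH = −log(3.91 × 10^-6) = 5.41; pH = 14.00 − 5.41 = 8.59

pH = 8.59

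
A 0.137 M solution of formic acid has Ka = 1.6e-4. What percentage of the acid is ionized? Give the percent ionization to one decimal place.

3.4%

HCOOH ⇌ HCOO- + H+; let x = [H+] at equilibrium.
x ≈ √(Ka·C₀) = √(1.6 × 10^-4 × 0.137) = 4.68 × 10^-3 M
% ionization = x/C₀ × 100% = 4.68 × 10^-3/0.137 × 100% = 3.4%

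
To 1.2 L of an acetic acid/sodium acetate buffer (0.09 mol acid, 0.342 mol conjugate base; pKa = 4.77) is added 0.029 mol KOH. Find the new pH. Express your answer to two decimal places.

pH = 5.55

OH- converts CH3COOH to CH3COO-: CH3COOH → 0.061 mol, CH3COO- → 0.371 mol.
pH = pKa + log([A⁻]/[HA]) = 4.77 + log(0.371/0.061) = 4.77 +0.784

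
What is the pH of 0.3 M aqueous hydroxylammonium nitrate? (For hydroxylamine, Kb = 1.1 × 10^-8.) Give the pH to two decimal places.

pH = 3.28

NH3OH+ is the conjugate acid of the weak base NH2OH.
Ka = Kw/Kb = 1.0×10^-14 / 1.1 × 10^-8 = 9.09 × 10^-7
Ka = [H+]²/(0.3 − [H+]) = 9.09 × 10^-7
Neglecting [H+] in the denominator: [H+] = √(9.09 × 10^-7 × 0.3) = 5.22 × 10^-4 M
Check: 0.17% ionized — well under 5%, approximation valid.
pH = −log[H+] = −log(5.22 × 10^-4) = 3.28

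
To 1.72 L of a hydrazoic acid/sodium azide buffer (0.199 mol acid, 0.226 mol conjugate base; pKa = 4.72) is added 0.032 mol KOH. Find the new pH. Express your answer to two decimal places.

pH = 4.91

OH- converts HN3 to N3-: HN3 → 0.167 mol, N3- → 0.258 mol.
pH = pKa + log(n_N3-/n_HN3) = 4.72 + log(0.258/0.167) = 4.72 + (+0.189)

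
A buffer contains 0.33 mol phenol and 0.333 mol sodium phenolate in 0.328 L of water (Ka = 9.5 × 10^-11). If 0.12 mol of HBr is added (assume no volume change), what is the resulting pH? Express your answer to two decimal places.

pH = 9.70

After neutralization: n(C6H5OH) = 0.45 mol, n(C6H5O-) = 0.213 mol.
pKa = −log(9.5 × 10^-11) = 10.022
Henderson–Hasselbalch with mole ratio 0.213/0.45: pH = 10.022 + (-0.325)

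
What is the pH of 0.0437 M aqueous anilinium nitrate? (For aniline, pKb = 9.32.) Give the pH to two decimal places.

C6H5NH3+ is the conjugate acid of the weak base C6H5NH2.
Kb = 10^(−9.32) = 4.79 × 10^-10
Ka = Kw/Kb = 1.0×10^-14 / 4.79 × 10^-10 = 2.09 × 10^-5
Ka = x²/(0.0437 − x) = 2.09 × 10^-5
Assume x ≪ 0.0437: x ≈ √(2.09 × 10^-5 × 0.0437) = 9.56 × 10^-4 M
pH = −log(9.56 × 10^-4) = 3.02

pH = 3.02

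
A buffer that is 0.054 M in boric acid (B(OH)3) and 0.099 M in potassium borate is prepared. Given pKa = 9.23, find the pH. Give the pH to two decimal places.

pH = 9.49

Henderson–Hasselbalch: pH = pKa + log([B(OH)4-]/[B(OH)3]) = 9.23 + log(0.099/0.054)
pH = 9.23 + (+0.263) = 9.49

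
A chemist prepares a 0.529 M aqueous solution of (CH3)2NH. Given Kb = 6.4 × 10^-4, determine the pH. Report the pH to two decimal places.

pH = 12.26

(CH3)2NH + H2O ⇌ (CH3)2NH2+ + OH-
From the ICE table, Kb = x²/(0.529 − x) = 6.4 × 10^-4.
Since Kb ≪ C₀, x ≈ √(Kb·C₀) = 1.84 × 10^-2 M.
Check: 3.5% ionized — well under 5%, approximation valid.
pOH = 1.74, so pH = 14.00 − pOH = 12.26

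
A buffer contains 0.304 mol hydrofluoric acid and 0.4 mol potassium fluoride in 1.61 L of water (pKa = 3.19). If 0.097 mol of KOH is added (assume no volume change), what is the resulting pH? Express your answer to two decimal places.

pH = 3.57

After neutralization: n(HF) = 0.207 mol, n(F-) = 0.497 mol.
pH = pKa + log(n_F-/n_HF) = 3.19 + log(0.497/0.207) = 3.19 + (+0.380)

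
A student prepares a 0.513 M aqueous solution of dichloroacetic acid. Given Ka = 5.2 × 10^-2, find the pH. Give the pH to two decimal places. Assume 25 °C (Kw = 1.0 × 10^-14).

Cl2CHCOOH ⇌ Cl2CHCOO- + H+
From the ICE table, Ka = [H+]²/(0.513 − [H+]) = 5.2 × 10^-2.
The 5% rule fails; solving [H+]² + Ka·[H+] − Ka·C₀ = 0 exactly:
[H+] = [−0.052 + √(0.052² + 0.107)]/2 = 1.39 × 10^-1 M
pH = −log[H+] = −log(1.39 × 10^-1) = 0.86

pH = 0.86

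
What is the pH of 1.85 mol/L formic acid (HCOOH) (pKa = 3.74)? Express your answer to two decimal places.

HCOOH ⇌ HCOO- + H+
Ka = 10^(−3.74) = 1.82 × 10^-4
From the ICE table, Ka = [H+]²/(1.85 − [H+]) = 1.82 × 10^-4.
Assume [H+] ≪ 1.85: [H+] ≈ √(1.82 × 10^-4 × 1.85) = 1.83 × 10^-2 M
Check: 0.99% ionized — well under 5%, approximation valid.
pH = −log[H+] = −log(1.83 × 10^-2) = 1.74

pH = 1.74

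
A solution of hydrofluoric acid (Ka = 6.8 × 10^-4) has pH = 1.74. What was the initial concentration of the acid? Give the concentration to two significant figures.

[H+] = 10^(-1.74) = 1.82 × 10^-2 M = x
Ka = x²/(C₀ − x) ⇒ C₀ = x + x²/Ka
C₀ = 1.82 × 10^-2 + (1.82 × 10^-2)²/(6.8 × 10^-4) = 5.05 × 10^-1 M

C₀ = 5.1 × 10^-1 M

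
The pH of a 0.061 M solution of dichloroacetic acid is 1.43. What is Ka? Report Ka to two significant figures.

Ka = 5.8 × 10^-2

[H+] = 10^(-1.43) = 3.72 × 10^-2 M
At equilibrium [HA] = 0.061 − 3.72 × 10^-2 = 2.38 × 10^-2 M
Ka = [H+][A-]/[HA] = (3.72 × 10^-2)² / 2.38 × 10^-2 = 5.8 × 10^-2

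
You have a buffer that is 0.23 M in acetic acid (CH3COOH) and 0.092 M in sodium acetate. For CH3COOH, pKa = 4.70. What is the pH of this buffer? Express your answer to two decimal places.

Using pH = pKa + log([base]/[acid]) with [base]/[acid] = 0.092/0.23:
pH = 4.70 + (-0.398) = 4.30

pH = 4.30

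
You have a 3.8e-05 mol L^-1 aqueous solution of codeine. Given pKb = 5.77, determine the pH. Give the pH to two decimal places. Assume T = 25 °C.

C18H21NO3 + H2O ⇌ C18H22NO3+ + OH-
Kb = 10^(−5.77) = 1.70 × 10^-6
Kb = [OH-]²/(3.8e-05 − [OH-]) = 1.70 × 10^-6
[OH-] is not negligible relative to C₀; solve [OH-]² + 1.7e-06·[OH-] − 6.46e-11 = 0.
[OH-] = [−1.7e-06 + √(1.7e-06² + 2.58e-10)]/2 = 7.23 × 10^-6 M
pOH = 5.14, so pH = 14.00 − pOH = 8.86

pH = 8.86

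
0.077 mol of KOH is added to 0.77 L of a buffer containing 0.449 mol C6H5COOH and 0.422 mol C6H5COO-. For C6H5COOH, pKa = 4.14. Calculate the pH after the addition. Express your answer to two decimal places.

After neutralization: n(C6H5COOH) = 0.372 mol, n(C6H5COO-) = 0.499 mol.
pH = pKa + log(n_C6H5COO-/n_C6H5COOH) = 4.14 + log(0.499/0.372) = 4.14 + (+0.128)

pH = 4.27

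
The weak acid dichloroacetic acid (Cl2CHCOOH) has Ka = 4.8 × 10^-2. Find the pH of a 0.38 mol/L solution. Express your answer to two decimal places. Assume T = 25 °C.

Cl2CHCOOH ⇌ Cl2CHCOO- + H+
From the ICE table, Ka = [H+]²/(0.38 − [H+]) = 4.8 × 10^-2.
Here C₀/Ka ≈ 7.92, so the small-[H+] approximation fails. Use the quadratic:
[H+] = [−0.048 + √(0.048² + 0.073)]/2 = 1.13 × 10^-1 M
pH = −log[H+] = −log(1.13 × 10^-1) = 0.95

pH = 0.95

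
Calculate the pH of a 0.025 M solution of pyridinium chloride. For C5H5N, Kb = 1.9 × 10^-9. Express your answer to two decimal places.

C5H5NH+ is the conjugate acid of the weak base C5H5N.
Ka = Kw/Kb = 1.0×10^-14 / 1.9 × 10^-9 = 5.26 × 10^-6
Let x = [H+] at equilibrium. Ka = x²/(0.025 − x).
Since Ka ≪ C₀, x ≈ √(Ka·C₀) = 3.63 × 10^-4 M.
pH = −log[H+] = −log(3.63 × 10^-4) = 3.44

pH = 3.44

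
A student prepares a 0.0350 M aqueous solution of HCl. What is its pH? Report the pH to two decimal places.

HCl is a strong acid and dissociates completely, so [H+] = 0.0350 M.
pH = -log(0.035) = 1.46

pH = 1.46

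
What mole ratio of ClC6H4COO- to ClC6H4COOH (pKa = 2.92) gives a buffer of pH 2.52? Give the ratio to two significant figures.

pH = pKa + log(r) ⇒ log(r) = 2.52 − 2.92 = -0.40
r = [ClC6H4COO-]/[ClC6H4COOH] = 10^(-0.40) = 0.398

ratio = 0.40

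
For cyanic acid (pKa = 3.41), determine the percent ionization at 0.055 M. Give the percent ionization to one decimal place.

8.1%

HOCN ⇌ OCN- + H+; let x = [H+] at equilibrium.
Ka = 10^(−3.41) = 3.89 × 10^-4
Ka = x²/(C₀ − x); solving the quadratic gives x = 4.44 × 10^-3 M.
Fraction ionized = 4.44 × 10^-3 / 0.055 = 0.0807 → 8.1%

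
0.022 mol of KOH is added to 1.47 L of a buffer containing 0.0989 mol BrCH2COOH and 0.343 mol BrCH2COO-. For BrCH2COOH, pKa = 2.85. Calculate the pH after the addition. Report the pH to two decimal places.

OH- converts BrCH2COOH to BrCH2COO-: BrCH2COOH → 0.0769 mol, BrCH2COO- → 0.365 mol.
pH = pKa + log(n_BrCH2COO-/n_BrCH2COOH) = 2.85 + log(0.365/0.0769) = 2.85 + (+0.676)

pH = 3.53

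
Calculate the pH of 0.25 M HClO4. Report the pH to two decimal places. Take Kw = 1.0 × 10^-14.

pH = 0.60

HClO4 is a strong acid and dissociates completely, so [H+] = 0.25 M.
pH = -log(0.25) = 0.60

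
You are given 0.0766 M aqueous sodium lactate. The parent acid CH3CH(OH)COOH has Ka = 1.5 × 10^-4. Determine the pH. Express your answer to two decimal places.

CH3CH(OH)COO- is the conjugate base of the weak acid CH3CH(OH)COOH.
Kb = Kw/Ka = 1.0×10^-14 / 1.5 × 10^-4 = 6.67 × 10^-11
Kb = [OH-]²/(0.0766 − [OH-]) = 6.67 × 10^-11
Neglecting [OH-] in the denominator: [OH-] = √(6.67 × 10^-11 × 0.0766) = 2.26 × 10^-6 M
pOH = 5.65, so pH = 14.00 − pOH = 8.35

pH = 8.35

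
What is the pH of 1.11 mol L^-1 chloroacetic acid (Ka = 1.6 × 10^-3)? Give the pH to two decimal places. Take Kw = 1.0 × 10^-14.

ClCH2COOH ⇌ ClCH2COO- + H+
Ka = [H+]²/(1.11 − [H+]) = 1.6 × 10^-3
Since Ka ≪ C₀, [H+] ≈ √(Ka·C₀) = 4.21 × 10^-2 M.
Check: 3.8% ionized — well under 5%, approximation valid.
pH = −log[H+] = −log(4.21 × 10^-2) = 1.38

pH = 1.38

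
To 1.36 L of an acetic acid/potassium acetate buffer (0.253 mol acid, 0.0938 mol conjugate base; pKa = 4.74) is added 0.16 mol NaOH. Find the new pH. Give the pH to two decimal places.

pH = 5.18

After neutralization: n(CH3COOH) = 0.093 mol, n(CH3COO-) = 0.254 mol.
pH = pKa + log([A⁻]/[HA]) = 4.74 + log(0.254/0.093) = 4.74 +0.436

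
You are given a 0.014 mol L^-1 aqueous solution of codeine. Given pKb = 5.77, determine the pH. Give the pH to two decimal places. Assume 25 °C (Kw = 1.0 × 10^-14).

C18H21NO3 + H2O ⇌ C18H22NO3+ + OH-
Kb = 10^(−5.77) = 1.70 × 10^-6
From the ICE table, Kb = x²/(0.014 − x) = 1.70 × 10^-6.
Since Kb ≪ C₀, x ≈ √(Kb·C₀) = 1.54 × 10^-4 M.
(x/C₀ = 1.1% < 5%, so the approximation holds.)
pOH = 3.81, so pH = 14.00 − pOH = 10.19

pH = 10.19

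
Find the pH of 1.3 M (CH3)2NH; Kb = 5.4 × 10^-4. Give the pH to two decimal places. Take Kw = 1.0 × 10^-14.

pH = 12.42

(CH3)2NH + H2O ⇌ (CH3)2NH2+ + OH-
Kb = x²/(1.3 − x) = 5.4 × 10^-4
Assume x ≪ 1.3: x ≈ √(5.4 × 10^-4 × 1.3) = 2.65 × 10^-2 M
(x/C₀ = 2% < 5%, so the approximation holds.)
pOH = −log(2.65 × 10^-2) = 1.58; pH = 14.00 − 1.58 = 12.42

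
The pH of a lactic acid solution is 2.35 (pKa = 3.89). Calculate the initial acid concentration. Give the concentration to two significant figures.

[H+] = 10^(-2.35) = 4.47 × 10^-3 M = x
Ka = 10^(−3.89) = 1.29 × 10^-4
Ka = x²/(C₀ − x) ⇒ C₀ = x + x²/Ka
C₀ = 4.47 × 10^-3 + (4.47 × 10^-3)²/(1.29 × 10^-4) = 1.59 × 10^-1 M

C₀ = 1.6 × 10^-1 M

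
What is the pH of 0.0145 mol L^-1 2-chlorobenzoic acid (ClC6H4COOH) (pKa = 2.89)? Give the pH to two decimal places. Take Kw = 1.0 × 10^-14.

pH = 2.43

ClC6H4COOH ⇌ ClC6H4COO- + H+
Ka = 10^(−2.89) = 1.29 × 10^-3
From the ICE table, Ka = [H+]²/(0.0145 − [H+]) = 1.29 × 10^-3.
The 5% rule fails; solving [H+]² + Ka·[H+] − Ka·C₀ = 0 exactly:
[H+] = (−Ka + √(Ka² + 4·Ka·C₀))/2 = 3.73 × 10^-3 M
pH = −log(3.73 × 10^-3) = 2.43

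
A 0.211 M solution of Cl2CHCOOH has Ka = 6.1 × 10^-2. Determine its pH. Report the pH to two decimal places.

Cl2CHCOOH ⇌ Cl2CHCOO- + H+
From the ICE table, Ka = x²/(0.211 − x) = 6.1 × 10^-2.
Here C₀/Ka ≈ 3.46, so the small-x approximation fails. Use the quadratic:
x = (−Ka + √(Ka² + 4·Ka·C₀))/2 = 8.70 × 10^-2 M
pH = −log[H+] = −log(8.70 × 10^-2) = 1.06

pH = 1.06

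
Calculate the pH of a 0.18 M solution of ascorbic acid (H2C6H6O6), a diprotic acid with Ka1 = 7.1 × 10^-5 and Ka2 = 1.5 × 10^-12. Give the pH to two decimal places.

Ka1 ≫ Ka2, so treat the first dissociation as the only significant source of H+.
Ka1 = x²/(0.18 − x) = 7.1 × 10^-5
x ≈ √(7.1 × 10^-5 × 0.18) = 3.57 × 10^-3 M
pH = −log(3.57 × 10^-3) = 2.45

pH = 2.45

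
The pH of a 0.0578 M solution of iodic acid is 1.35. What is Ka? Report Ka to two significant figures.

Ka = 1.5 × 10^-1

[H+] = 10^(-1.35) = 4.47 × 10^-2 M
At equilibrium [HA] = 0.0578 − 4.47 × 10^-2 = 1.31 × 10^-2 M
Ka = [H+][A-]/[HA] = (4.47 × 10^-2)² / 1.31 × 10^-2 = 1.5 × 10^-1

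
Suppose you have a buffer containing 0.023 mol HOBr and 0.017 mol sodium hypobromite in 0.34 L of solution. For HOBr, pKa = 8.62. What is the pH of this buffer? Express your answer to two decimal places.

pH = 8.49

Using pH = pKa + log([base]/[acid]) with [base]/[acid] = 0.017/0.023:
pH = 8.62 + (-0.131) = 8.49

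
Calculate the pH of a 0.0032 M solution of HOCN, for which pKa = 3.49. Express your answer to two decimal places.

pH = 3.06

HOCN ⇌ OCN- + H+
Ka = 10^(−3.49) = 3.24 × 10^-4
Ka = [H+]²/(0.0032 − [H+]) = 3.24 × 10^-4
The 5% rule fails; solving [H+]² + Ka·[H+] − Ka·C₀ = 0 exactly:
[H+] = (−Ka + √(Ka² + 4·Ka·C₀))/2 = 8.69 × 10^-4 M
pH = −log[H+] = −log(8.69 × 10^-4) = 3.06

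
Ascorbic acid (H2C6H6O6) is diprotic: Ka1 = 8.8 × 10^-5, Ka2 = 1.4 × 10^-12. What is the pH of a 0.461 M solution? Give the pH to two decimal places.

Since Ka1 ≫ Ka2, the first ionization dominates [H+].
Ka1 = x²/(0.461 − x) = 8.8 × 10^-5
x ≈ √(8.8 × 10^-5 × 0.461) = 6.37 × 10^-3 M
pH = −log(6.37 × 10^-3) = 2.20

pH = 2.20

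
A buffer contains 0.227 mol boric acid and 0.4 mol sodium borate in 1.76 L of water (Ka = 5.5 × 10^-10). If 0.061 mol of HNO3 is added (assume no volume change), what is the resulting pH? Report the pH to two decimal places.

pH = 9.33

Added H+ converts B(OH)4- to B(OH)3: B(OH)3 → 0.288 mol, B(OH)4- → 0.339 mol.
pKa = −log(5.5 × 10^-10) = 9.260
Henderson–Hasselbalch with mole ratio 0.339/0.288: pH = 9.260 + (+0.071)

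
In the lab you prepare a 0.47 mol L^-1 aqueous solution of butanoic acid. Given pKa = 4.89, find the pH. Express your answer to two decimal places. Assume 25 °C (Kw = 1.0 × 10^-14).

CH3(CH2)2COOH ⇌ CH3(CH2)2COO- + H+
Ka = 10^(−4.89) = 1.29 × 10^-5
From the ICE table, Ka = [H+]²/(0.47 − [H+]) = 1.29 × 10^-5.
Assume [H+] ≪ 0.47: [H+] ≈ √(1.29 × 10^-5 × 0.47) = 2.46 × 10^-3 M
pH = −log(2.46 × 10^-3) = 2.61

pH = 2.61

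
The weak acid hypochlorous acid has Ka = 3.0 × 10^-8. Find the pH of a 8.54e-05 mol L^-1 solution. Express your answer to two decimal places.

pH = 5.80

HOCl ⇌ OCl- + H+
Ka = [H+]²/(8.54e-05 − [H+]) = 3.0 × 10^-8
Assume [H+] ≪ 8.54e-05: [H+] ≈ √(3.0 × 10^-8 × 8.54e-05) = 1.60 × 10^-6 M
([H+]/C₀ = 1.9% < 5%, so the approximation holds.)
pH = −log(1.60 × 10^-6) = 5.80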